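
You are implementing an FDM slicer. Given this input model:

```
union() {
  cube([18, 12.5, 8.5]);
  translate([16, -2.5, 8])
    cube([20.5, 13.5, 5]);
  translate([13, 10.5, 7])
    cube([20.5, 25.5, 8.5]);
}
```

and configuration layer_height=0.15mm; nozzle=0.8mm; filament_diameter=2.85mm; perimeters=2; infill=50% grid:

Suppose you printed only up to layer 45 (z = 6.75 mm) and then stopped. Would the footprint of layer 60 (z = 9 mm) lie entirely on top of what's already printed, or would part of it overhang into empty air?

Compare the two slices. At z = 6.75: the cube (footprint 18×12.5) is included at this height (area 225.00 mm²); the cube at (16, -2.5) is not intersected at this z (z outside [8, 13]); the cube at (13, 10.5) is absent (z outside [7, 15.5]); Combining (union): only the 18×12.5 cube is present, so the union is just that shape — area = 225.00 mm². At z = 9: the cube is absent (z outside [0, 8.5]); the cube at (16, -2.5) is present — its section is the full 20.5×13.5 rectangle (area 276.75 mm²); the 20.5×25.5 cube at (13, 10.5) contributes its full rectangle (area 522.75 mm²); Taking the union: the regions partially overlap — summed areas 799.50 mm² minus the doubly-counted overlap 8.75 mm² gives 790.75 mm² — area = 790.75 mm². Checking containment: at z = 9 the cross-section extends beyond the z = 6.75 cross-section by about 759.75 mm².

part overhangs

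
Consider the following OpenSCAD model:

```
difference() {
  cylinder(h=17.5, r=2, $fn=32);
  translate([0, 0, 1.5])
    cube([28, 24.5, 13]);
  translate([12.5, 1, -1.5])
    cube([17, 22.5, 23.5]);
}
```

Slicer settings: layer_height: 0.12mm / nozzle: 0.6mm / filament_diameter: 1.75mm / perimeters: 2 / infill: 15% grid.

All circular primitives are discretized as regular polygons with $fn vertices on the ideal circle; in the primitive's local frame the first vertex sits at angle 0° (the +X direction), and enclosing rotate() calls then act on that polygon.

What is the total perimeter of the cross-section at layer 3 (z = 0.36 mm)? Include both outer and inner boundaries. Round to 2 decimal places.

At z = 0.36 mm: the r=2 cylinder contributes a regular 32-gon of circumradius 2 (perimeter = 2·32·2.000·sin(180°/32) = 12.55 mm); the cube is not intersected at this z (z outside [1.5, 14.5]); the cube at (12.5, 1) is present — its section is the full 17×22.5 rectangle (perimeter 79.00 mm); After the difference (first − rest): starting from the r=2 cylinder, the 17×22.5 cube at (12.5, 1) misses the remaining region (no effect) — boundary = 12.55 mm. Overall, the cross-section is a single solid region. Total boundary length (outer) = 12.55 mm.

12.55 mm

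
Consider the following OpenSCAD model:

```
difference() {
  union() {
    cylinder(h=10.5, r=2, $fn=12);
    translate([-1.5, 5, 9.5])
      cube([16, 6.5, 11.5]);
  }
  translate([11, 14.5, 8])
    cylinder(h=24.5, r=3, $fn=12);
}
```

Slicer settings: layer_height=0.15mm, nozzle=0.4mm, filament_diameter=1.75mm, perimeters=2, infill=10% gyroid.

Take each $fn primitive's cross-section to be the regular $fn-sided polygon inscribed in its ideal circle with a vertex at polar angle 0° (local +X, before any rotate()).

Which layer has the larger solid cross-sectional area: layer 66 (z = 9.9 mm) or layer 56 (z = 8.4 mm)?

layer 66 (z = 9.9 mm)

Layer 66 (z = 9.9): the r=2 cylinder contributes a regular 12-gon of circumradius 2 (area = (12/2)·2.000²·sin(360°/12) = 12.00 mm²); the 16×6.5 cube at (-1.5, 5) contributes its full rectangle (area 104.00 mm²); Taking the union: the 2 present regions are separate (no shared area or edge), so areas and boundary lengths simply add and each stays a separate island — area = 116.00 mm²; the cylinder at (11, 14.5): section is a regular 12-gon, circumradius r=3 (area = (12/2)·3.000²·sin(360°/12) = 27.00 mm²); Subtracting the remaining from the first: starting from the result so far (116.00 mm²), the r=3 cylinder at (11, 14.5) misses the remaining region (no effect) — area = 116.00 mm². So its area = 116.00 mm². Layer 56 (z = 8.4): the r=2 cylinder gives a regular 12-gon of circumradius 2 (constant along its height) (area = (12/2)·2.000²·sin(360°/12) = 12.00 mm²); the cube at (-1.5, 5) does not reach this height (z outside [9.5, 21]); Merging all regions: only the r=2 cylinder is present, so the union is just that shape — area = 12.00 mm²; the r=3 cylinder at (11, 14.5) contributes a regular 12-gon of circumradius 3 (area = (12/2)·3.000²·sin(360°/12) = 27.00 mm²); Subtracting the remaining from the first: starting from the result so far (12.00 mm²), the r=3 cylinder at (11, 14.5) misses the remaining region (no effect) — area = 12.00 mm². So its area = 12.00 mm². Layer 66 is larger (116.00 vs 12.00 mm²).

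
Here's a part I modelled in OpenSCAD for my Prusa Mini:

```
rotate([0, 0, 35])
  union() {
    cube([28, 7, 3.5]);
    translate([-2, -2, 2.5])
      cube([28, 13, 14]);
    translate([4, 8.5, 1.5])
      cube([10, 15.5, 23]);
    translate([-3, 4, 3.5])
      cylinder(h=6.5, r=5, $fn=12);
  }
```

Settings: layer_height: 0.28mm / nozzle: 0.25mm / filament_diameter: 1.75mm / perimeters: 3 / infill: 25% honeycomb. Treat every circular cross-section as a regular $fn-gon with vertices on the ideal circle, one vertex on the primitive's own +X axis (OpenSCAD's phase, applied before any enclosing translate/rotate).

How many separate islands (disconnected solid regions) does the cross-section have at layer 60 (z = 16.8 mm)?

At z = 16.8 mm: the cube is absent (z outside [0, 3.5]); the cube at (-2, -2) is not intersected at this z (z outside [2.5, 16.5]); the cube at (4, 8.5) (footprint 10×15.5) is included at this height; the cylinder at (-3, 4) does not reach this height (z outside [3.5, 10]); Taking the union: only the 10×15.5 cube at (4, 8.5) is present, so the union is just that shape — 1 connected region; (whole slice rotated 35° about Z — lengths, areas and connectivity unchanged). Overall, the cross-section is a single solid region. Island count = 1.

1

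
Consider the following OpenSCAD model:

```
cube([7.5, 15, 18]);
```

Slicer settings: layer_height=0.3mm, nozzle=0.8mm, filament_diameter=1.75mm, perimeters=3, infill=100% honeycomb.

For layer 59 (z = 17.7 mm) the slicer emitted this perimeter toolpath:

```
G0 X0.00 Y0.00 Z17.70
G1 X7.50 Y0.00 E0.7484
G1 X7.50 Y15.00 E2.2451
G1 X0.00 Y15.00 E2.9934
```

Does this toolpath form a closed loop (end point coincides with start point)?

no

Start point (G0): (0.00, 0.00). End point (last G1): the path does not return to the start — open.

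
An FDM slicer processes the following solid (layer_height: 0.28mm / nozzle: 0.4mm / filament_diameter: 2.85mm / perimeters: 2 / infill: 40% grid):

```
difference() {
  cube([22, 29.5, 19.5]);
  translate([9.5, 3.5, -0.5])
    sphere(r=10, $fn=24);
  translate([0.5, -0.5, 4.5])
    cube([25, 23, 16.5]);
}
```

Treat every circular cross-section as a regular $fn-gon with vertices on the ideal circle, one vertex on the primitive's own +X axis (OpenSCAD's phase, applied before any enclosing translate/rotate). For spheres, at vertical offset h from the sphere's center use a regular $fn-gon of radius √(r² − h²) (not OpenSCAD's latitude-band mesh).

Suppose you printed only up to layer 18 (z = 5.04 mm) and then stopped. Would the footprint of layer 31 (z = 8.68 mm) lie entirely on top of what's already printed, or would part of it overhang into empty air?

Compare the two slices. At z = 5.04: the cube (footprint 22×29.5) is included at this height (area 649.00 mm²); the sphere at (9.5, 3.5): section is a regular 24-gon, circumradius = √(r²−h²) = √(10²−5.54²) = 8.325 (area = (24/2)·8.325²·sin(360°/24) = 215.26 mm²); the cube at (0.5, -0.5) is present — its section is the full 25×23 rectangle (area 575.00 mm²); Taking the first minus the rest: starting from the 22×29.5 cube (649.00 mm²), the r=10 sphere at (9.5, 3.5) partially overlaps it — only the 163.78 mm² overlap (of its 215.26 mm²) is removed, clipping the outline; the 25×23 cube at (0.5, -0.5) partially overlaps it — only the 319.97 mm² overlap (of its 575.00 mm²) is removed, clipping the outline — area = 165.25 mm². At z = 8.68: the cube is present — its section is the full 22×29.5 rectangle (area 649.00 mm²); the r=10 sphere at (9.5, 3.5) contributes a regular 24-gon of circumradius √(10²−9.18²) = 3.966 (area = (24/2)·3.966²·sin(360°/24) = 48.85 mm²); the cube at (0.5, -0.5) (footprint 25×23) is included at this height (area 575.00 mm²); Taking the first minus the rest: starting from the 22×29.5 cube (649.00 mm²), the r=10 sphere at (9.5, 3.5) partially overlaps it — only the 47.77 mm² overlap (of its 48.85 mm²) is removed, clipping the outline; the 25×23 cube at (0.5, -0.5) partially overlaps it — only the 435.98 mm² overlap (of its 575.00 mm²) is removed, clipping the outline — area = 165.25 mm². Checking containment: the cross-section at z = 8.68 is a subset of the cross-section at z = 5.04.

entirely on top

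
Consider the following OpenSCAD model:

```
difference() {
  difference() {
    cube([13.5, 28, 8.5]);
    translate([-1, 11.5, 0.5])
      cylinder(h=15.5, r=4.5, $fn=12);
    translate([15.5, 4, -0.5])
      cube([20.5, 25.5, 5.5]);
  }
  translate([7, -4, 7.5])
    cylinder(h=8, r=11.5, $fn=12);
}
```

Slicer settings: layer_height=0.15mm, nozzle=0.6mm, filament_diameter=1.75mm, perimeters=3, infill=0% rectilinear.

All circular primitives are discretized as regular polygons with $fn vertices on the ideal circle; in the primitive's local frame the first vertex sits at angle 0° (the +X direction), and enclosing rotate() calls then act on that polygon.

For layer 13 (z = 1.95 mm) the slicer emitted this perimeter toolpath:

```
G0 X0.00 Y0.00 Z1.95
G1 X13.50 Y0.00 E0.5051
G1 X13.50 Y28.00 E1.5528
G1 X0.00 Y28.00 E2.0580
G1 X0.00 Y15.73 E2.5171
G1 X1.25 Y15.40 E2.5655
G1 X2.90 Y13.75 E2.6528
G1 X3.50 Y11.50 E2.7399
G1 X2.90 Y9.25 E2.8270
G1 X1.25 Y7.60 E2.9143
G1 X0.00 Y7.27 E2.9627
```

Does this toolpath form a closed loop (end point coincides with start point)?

Start point (G0): (0.00, 0.00). End point (last G1): the path does not return to the start — open.

no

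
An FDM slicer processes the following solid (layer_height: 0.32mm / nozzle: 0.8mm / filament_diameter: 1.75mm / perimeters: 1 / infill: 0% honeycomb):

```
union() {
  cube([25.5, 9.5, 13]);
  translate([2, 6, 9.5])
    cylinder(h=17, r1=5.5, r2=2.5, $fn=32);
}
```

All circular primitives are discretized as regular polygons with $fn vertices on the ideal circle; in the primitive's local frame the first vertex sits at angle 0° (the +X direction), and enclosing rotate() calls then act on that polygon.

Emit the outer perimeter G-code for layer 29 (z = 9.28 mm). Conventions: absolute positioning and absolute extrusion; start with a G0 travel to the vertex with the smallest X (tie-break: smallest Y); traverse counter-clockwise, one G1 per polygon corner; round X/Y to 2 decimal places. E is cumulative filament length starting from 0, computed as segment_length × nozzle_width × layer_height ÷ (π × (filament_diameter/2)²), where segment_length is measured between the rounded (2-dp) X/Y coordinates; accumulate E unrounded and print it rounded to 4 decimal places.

At z = 9.28 mm: the cube is present — its section is the full 25.5×9.5 rectangle; the cone at (2, 6) does not reach this height (z outside [9.5, 26.5]); Taking the union: only the 25.5×9.5 cube is present, so the union is just that shape — 1 connected region. The outline is a single polygon with 4 vertices. Extrusion per mm of travel: 0.8 × 0.32 / (π × 0.875²) = 0.106432. Accumulating E over each segment gives final E = 7.4503.

G0 X0.00 Y0.00 Z9.28
G1 X25.50 Y0.00 E2.7140
G1 X25.50 Y9.50 E3.7251
G1 X0.00 Y9.50 E6.4392
G1 X0.00 Y0.00 E7.4503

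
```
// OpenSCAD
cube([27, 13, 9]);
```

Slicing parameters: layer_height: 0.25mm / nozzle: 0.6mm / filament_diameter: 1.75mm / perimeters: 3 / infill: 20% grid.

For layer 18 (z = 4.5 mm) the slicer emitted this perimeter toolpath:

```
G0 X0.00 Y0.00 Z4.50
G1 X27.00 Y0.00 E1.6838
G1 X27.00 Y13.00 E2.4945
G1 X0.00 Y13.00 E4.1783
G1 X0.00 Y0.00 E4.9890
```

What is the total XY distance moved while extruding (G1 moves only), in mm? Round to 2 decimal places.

Sum the Euclidean lengths of each G1 segment: total = 80.00 mm.

80.00 mm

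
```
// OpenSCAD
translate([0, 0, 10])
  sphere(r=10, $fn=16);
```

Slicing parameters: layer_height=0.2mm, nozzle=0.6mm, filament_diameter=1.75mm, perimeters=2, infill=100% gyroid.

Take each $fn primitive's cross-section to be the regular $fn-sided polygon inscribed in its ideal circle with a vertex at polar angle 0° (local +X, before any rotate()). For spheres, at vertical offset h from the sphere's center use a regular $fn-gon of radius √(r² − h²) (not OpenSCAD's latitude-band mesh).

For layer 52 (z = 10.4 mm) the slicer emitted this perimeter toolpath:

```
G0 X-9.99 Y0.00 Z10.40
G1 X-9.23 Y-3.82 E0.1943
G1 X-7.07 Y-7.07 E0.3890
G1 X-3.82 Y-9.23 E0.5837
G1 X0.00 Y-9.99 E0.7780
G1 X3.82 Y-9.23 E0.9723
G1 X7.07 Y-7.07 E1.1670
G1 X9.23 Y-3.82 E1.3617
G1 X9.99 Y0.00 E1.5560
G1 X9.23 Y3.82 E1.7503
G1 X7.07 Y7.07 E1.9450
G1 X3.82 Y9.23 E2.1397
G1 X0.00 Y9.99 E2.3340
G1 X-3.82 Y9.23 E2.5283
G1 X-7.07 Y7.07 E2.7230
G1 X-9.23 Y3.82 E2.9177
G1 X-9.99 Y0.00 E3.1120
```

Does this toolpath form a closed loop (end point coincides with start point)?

yes

Start point (G0): (-9.99, 0.00). End point (last G1): the path returns to the start — closed.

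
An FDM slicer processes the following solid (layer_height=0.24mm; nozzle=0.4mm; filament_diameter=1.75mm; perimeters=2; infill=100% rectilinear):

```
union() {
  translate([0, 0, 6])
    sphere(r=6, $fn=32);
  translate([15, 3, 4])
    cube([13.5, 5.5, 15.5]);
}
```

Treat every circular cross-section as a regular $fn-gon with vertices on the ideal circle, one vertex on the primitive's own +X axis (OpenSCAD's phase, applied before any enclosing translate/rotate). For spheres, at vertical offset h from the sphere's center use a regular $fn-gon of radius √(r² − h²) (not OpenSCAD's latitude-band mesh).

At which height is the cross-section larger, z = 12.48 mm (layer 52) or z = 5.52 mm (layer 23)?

Layer 52 (z = 12.48): the sphere does not reach this height (|z−center|=6.480 > r=6); the 13.5×5.5 cube at (15, 3) contributes its full rectangle (area 74.25 mm²); Merging all regions: only the 13.5×5.5 cube at (15, 3) is present, so the union is just that shape — area = 74.25 mm². So its area = 74.25 mm². Layer 23 (z = 5.52): the sphere: section is a regular 32-gon, circumradius = √(r²−h²) = √(6²−0.48²) = 5.981 (area = (32/2)·5.981²·sin(360°/32) = 111.65 mm²); the 13.5×5.5 cube at (15, 3) contributes its full rectangle (area 74.25 mm²); Merging all regions: the 2 present regions are separate (no shared area or edge), so areas and boundary lengths simply add and each stays a separate island — area = 185.90 mm². So its area = 185.90 mm². Layer 23 is larger (185.90 vs 74.25 mm²).

layer 23 (z = 5.52 mm)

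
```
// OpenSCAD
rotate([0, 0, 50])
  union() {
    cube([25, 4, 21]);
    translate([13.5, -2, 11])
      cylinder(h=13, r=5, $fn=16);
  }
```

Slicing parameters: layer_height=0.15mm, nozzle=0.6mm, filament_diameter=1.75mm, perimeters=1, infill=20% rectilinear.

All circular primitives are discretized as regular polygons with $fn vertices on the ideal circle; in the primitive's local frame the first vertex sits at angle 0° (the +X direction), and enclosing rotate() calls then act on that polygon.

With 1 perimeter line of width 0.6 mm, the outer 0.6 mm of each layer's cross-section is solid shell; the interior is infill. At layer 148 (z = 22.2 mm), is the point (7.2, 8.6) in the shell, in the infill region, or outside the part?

infill

At z = 22.2 mm: the cube is absent (z outside [0, 21]); the cylinder at (13.5, -2): section is a regular 16-gon, circumradius r=5; Merging all regions: only the r=5 cylinder at (13.5, -2) is present, so the union is just that shape — 1 connected region; (rotated 50° about Z; rotation is an isometry so areas/perimeters/island counts are preserved). Overall, the cross-section is a single solid region. Undo the 50° rotation: the query point maps to (11.216, 0.012) in the un-rotated model frame. The nearest boundary edge runs (9.96, 1.54)→(8.88, -0.09); distance from the point to it = 1.89 mm. The point is inside the cross-section and 1.89 mm from the nearest boundary — more than the 0.6 mm shell width (1 × 0.6), so it's in the infill interior.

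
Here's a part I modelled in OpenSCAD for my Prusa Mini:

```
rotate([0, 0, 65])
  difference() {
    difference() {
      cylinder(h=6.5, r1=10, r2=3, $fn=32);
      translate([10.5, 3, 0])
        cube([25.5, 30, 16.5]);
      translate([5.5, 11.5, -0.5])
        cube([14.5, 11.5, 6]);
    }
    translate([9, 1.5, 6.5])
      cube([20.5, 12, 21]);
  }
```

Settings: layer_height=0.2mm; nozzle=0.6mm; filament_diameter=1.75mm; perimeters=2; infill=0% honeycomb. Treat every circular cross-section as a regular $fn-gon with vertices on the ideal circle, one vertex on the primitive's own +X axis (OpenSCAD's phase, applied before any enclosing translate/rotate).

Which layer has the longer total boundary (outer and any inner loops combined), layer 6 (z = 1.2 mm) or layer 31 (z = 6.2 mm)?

layer 6 (z = 1.2 mm)

Layer 6 (z = 1.2): the cone contributes a regular 32-gon of circumradius 8.708 (interpolated between r1=10 and r2=3 at t=0.185) (perimeter = 2·32·8.708·sin(180°/32) = 54.62 mm); the 25.5×30 cube at (10.5, 3) contributes its full rectangle (perimeter 111.00 mm); the 14.5×11.5 cube at (5.5, 11.5) contributes its full rectangle (perimeter 52.00 mm); After the difference (first − rest): starting from the cone, the 25.5×30 cube at (10.5, 3) misses the remaining region (no effect); the 14.5×11.5 cube at (5.5, 11.5) misses the remaining region (no effect) — boundary = 54.62 mm; the cube at (9, 1.5) does not reach this height (z outside [6.5, 27.5]); After the difference (first − rest): none of the subtracted shapes is present at this height, so that combined region is unchanged — boundary = 54.62 mm; (whole slice rotated 65° about Z — lengths, areas and connectivity unchanged). So its perimeter = 54.62 mm. Layer 31 (z = 6.2): the cone: at t=0.954 of its height the radius interpolates to r₁+(r₂−r₁)t = 3.323, giving a regular 32-gon of that circumradius (perimeter = 2·32·3.323·sin(180°/32) = 20.85 mm); the cube at (10.5, 3) (footprint 25.5×30) is included at this height (perimeter 111.00 mm); the cube at (5.5, 11.5) does not reach this height (z outside [-0.5, 5.5]); Taking the first minus the rest: starting from the cone, the 25.5×30 cube at (10.5, 3) misses the remaining region (no effect) — boundary = 20.85 mm; the cube at (9, 1.5) is absent (z outside [6.5, 27.5]); Subtracting the remaining from the first: none of the subtracted shapes is present at this height, so that combined region is unchanged — boundary = 20.85 mm; (rotated 65° about Z; rotation is an isometry so areas/perimeters/island counts are preserved). So its perimeter = 20.85 mm. Layer 6 is larger (54.62 vs 20.85 mm).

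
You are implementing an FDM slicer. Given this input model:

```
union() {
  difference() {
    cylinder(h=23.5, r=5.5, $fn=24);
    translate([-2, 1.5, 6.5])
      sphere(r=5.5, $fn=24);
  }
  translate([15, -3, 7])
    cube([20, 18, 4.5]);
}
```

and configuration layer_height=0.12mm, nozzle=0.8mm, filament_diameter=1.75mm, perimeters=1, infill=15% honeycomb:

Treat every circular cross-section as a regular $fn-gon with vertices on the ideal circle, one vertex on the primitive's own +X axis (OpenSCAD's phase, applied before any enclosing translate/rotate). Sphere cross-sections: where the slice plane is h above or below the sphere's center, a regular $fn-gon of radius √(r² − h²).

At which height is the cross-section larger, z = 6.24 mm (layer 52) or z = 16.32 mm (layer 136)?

Layer 52 (z = 6.24): the r=5.5 cylinder gives a regular 24-gon of circumradius 5.5 (constant along its height) (area = (24/2)·5.500²·sin(360°/24) = 93.95 mm²); the r=5.5 sphere at (-2, 1.5) slices to a regular 24-gon of circumradius 5.494 (√(r²−h²) with h=0.26 from center) (area = (24/2)·5.494²·sin(360°/24) = 93.74 mm²); Taking the first minus the rest: starting from the r=5.5 cylinder (93.95 mm²), the r=5.5 sphere at (-2, 1.5) partially overlaps it — only the 66.75 mm² overlap (of its 93.74 mm²) is removed, clipping the outline — area = 27.20 mm²; the cube at (15, -3) does not reach this height (z outside [7, 11.5]); Taking the union: only that combined region is present, so the union is just that shape — area = 27.20 mm². So its area = 27.20 mm². Layer 136 (z = 16.32): the r=5.5 cylinder gives a regular 24-gon of circumradius 5.5 (constant along its height) (area = (24/2)·5.500²·sin(360°/24) = 93.95 mm²); the sphere at (-2, 1.5) does not reach this height (|z−center|=9.820 > r=5.5); After the difference (first − rest): none of the subtracted shapes is present at this height, so the r=5.5 cylinder is unchanged — area = 93.95 mm²; the cube at (15, -3) is not intersected at this z (z outside [7, 11.5]); Taking the union: only the result so far is present, so the union is just that shape — area = 93.95 mm². So its area = 93.95 mm². Layer 136 is larger (93.95 vs 27.20 mm²).

layer 136 (z = 16.32 mm)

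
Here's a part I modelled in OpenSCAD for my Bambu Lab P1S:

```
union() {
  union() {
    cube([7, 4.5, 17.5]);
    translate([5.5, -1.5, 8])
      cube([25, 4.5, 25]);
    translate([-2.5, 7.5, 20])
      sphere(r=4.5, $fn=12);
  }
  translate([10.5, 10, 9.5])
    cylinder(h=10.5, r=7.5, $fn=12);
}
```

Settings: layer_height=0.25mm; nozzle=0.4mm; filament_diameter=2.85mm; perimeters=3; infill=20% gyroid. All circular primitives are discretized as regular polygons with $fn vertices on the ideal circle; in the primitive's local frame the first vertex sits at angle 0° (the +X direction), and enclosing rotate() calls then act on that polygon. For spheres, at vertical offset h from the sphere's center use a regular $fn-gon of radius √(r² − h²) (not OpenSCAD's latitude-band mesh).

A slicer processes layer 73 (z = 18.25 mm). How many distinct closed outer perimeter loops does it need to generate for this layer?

At z = 18.25 mm: the cube is not intersected at this z (z outside [0, 17.5]); the cube at (5.5, -1.5) is present — its section is the full 25×4.5 rectangle; the r=4.5 sphere at (-2.5, 7.5) slices to a regular 12-gon of circumradius 4.146 (√(r²−h²) with h=1.75 from center); Taking the union: the 2 present regions are separate (no shared area or edge), so areas and boundary lengths simply add and each stays a separate island — 2 connected regions; the cylinder at (10.5, 10): section is a regular 12-gon, circumradius r=7.5; Combining (union): the regions partially overlap (shared area 0.93 mm²), so overlapping operands fuse into one piece — 2 connected regions. The result has 2 disconnected regions.

2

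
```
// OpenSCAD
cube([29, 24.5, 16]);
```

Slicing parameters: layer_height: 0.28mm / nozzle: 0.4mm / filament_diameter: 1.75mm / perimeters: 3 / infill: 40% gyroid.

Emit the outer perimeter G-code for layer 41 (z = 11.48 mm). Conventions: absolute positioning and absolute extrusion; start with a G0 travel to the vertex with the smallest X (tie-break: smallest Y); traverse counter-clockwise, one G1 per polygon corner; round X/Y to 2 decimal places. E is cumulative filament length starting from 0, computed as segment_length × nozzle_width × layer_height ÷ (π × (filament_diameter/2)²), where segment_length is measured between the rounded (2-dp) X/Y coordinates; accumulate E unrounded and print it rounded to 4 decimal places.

G0 X0.00 Y0.00 Z11.48
G1 X29.00 Y0.00 E1.3504
G1 X29.00 Y24.50 E2.4912
G1 X0.00 Y24.50 E3.8415
G1 X0.00 Y0.00 E4.9824

At z = 11.48 mm: the cube (footprint 29×24.5) is included at this height. The outline is a single polygon with 4 vertices. Extrusion per mm of travel: 0.4 × 0.28 / (π × 0.875²) = 0.046564. Accumulating E over each segment gives final E = 4.9824.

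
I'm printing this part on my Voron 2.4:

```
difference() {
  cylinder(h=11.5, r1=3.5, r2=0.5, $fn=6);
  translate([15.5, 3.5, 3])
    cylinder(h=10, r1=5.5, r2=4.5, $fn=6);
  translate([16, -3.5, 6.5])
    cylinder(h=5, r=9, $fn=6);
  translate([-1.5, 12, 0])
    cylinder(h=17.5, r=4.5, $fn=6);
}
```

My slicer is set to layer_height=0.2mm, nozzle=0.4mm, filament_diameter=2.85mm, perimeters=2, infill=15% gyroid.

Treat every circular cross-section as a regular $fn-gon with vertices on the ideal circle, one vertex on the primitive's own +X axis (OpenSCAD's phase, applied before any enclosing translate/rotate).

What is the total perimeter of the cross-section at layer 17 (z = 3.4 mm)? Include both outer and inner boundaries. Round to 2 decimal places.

At z = 3.4 mm: the cone contributes a regular 6-gon of circumradius 2.613 (interpolated between r1=3.5 and r2=0.5 at t=0.296) (perimeter = 2·6·2.613·sin(180°/6) = 15.68 mm); the cone at (15.5, 3.5) contributes a regular 6-gon of circumradius 5.460 (interpolated between r1=5.5 and r2=4.5 at t=0.040) (perimeter = 2·6·5.460·sin(180°/6) = 32.76 mm); the cylinder at (16, -3.5) is absent (z outside [6.5, 11.5]); the r=4.5 cylinder at (-1.5, 12) gives a regular 6-gon of circumradius 4.5 (constant along its height) (perimeter = 2·6·4.500·sin(180°/6) = 27.00 mm); Subtracting the remaining from the first: starting from the cone, the cone at (15.5, 3.5) misses the remaining region (no effect); the r=4.5 cylinder at (-1.5, 12) misses the remaining region (no effect) — boundary = 15.68 mm. Overall, the cross-section is a single solid region. Total boundary length (outer) = 15.68 mm.

15.68 mm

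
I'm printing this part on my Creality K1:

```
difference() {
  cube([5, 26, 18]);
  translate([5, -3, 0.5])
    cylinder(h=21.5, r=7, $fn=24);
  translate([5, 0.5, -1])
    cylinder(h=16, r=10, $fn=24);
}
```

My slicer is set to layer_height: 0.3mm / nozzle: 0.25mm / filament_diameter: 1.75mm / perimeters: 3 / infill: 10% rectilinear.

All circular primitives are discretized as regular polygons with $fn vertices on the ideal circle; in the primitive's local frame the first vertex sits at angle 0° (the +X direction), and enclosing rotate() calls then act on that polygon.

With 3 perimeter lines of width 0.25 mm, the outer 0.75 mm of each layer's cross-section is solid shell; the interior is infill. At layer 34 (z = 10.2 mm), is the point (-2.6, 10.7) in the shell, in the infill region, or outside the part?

At z = 10.2 mm: the cube (footprint 5×26) is included at this height; the r=7 cylinder at (5, -3) gives a regular 24-gon of circumradius 7 (constant along its height); the r=10 cylinder at (5, 0.5) contributes a regular 24-gon of circumradius 10; After the difference (first − rest): starting from the 5×26 cube, the r=7 cylinder at (5, -3) partially overlaps it — only the 16.52 mm² overlap (of its 152.19 mm²) is removed, clipping the outline; the r=10 cylinder at (5, 0.5) partially overlaps it — only the 33.51 mm² overlap (of its 310.58 mm²) is removed, clipping the outline — 1 connected region. Overall, the cross-section is a single solid region. The nearest boundary edge runs (0.00, 9.16)→(0.00, 26.00); distance from the point to it = 2.60 mm. The point is not inside any of the regions above, so it lies outside the cross-section (2.60 mm from the nearest boundary).

outside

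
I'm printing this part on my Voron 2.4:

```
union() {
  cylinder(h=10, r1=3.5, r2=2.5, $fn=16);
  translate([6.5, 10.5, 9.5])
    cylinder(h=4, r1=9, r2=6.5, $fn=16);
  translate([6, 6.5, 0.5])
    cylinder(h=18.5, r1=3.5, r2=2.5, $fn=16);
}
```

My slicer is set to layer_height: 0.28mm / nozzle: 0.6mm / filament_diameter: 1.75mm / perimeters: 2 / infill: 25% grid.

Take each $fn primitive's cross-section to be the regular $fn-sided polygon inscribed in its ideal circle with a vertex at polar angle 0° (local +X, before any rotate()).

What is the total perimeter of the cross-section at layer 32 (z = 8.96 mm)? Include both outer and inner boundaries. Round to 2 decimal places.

35.25 mm

At z = 8.96 mm: the cone (r1=3.5→r2=2.5) has section circumradius 2.604 here — a regular 16-gon (perimeter = 2·16·2.604·sin(180°/16) = 16.26 mm); the cone at (6.5, 10.5) does not reach this height (z outside [9.5, 13.5]); the cone at (6, 6.5): at t=0.457 of its height the radius interpolates to r₁+(r₂−r₁)t = 3.043, giving a regular 16-gon of that circumradius (perimeter = 2·16·3.043·sin(180°/16) = 19.00 mm); Merging all regions: the 2 present regions are separate (no shared area or edge), so areas and boundary lengths simply add and each stays a separate island — boundary = 35.25 mm. Overall, the cross-section has 2 separate islands. Total boundary length (outer) = 35.25 mm.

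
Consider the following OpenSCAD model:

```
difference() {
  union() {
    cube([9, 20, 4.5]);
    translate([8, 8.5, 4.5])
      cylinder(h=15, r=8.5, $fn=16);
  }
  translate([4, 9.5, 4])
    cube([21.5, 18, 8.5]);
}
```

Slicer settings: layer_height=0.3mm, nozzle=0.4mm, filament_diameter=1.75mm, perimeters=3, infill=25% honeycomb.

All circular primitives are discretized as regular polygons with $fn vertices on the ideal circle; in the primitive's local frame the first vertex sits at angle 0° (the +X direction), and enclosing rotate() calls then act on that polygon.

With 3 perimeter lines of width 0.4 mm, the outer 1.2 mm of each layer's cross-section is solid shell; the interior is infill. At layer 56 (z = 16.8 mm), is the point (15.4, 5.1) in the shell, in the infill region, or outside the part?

shell

At z = 16.8 mm: the cube is absent (z outside [0, 4.5]); the r=8.5 cylinder at (8, 8.5) contributes a regular 16-gon of circumradius 8.5; Taking the union: only the r=8.5 cylinder at (8, 8.5) is present, so the union is just that shape — 1 connected region; the cube at (4, 9.5) is not intersected at this z (z outside [4, 12.5]); Subtracting the remaining from the first: none of the subtracted shapes is present at this height, so the result so far is unchanged — 1 connected region. Overall, the cross-section is a single solid region. The nearest boundary edge runs (14.01, 2.49)→(15.85, 5.25); distance from the point to it = 0.29 mm. The point is inside the cross-section, 0.29 mm from the nearest boundary — within the 1.2 mm shell band (3 × 0.4).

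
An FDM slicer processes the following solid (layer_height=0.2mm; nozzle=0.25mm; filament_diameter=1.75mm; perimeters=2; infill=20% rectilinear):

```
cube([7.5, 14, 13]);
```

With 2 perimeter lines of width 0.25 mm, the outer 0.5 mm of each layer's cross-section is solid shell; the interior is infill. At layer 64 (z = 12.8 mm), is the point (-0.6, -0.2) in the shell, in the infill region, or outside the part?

outside

At z = 12.8 mm: the 7.5×14 cube contributes its full rectangle. Overall, the cross-section is a single solid region. The nearest boundary edge runs (0.00, 0.00)→(7.50, 0.00); distance from the point to it = 0.63 mm. The point is not inside any of the regions above, so it lies outside the cross-section (0.63 mm from the nearest boundary).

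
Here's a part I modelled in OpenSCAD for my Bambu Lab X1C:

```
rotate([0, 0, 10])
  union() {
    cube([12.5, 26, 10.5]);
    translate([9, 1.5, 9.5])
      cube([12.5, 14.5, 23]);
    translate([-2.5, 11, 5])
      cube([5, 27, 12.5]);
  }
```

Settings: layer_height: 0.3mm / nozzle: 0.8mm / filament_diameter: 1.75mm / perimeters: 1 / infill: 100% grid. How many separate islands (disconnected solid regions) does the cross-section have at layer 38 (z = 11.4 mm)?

At z = 11.4 mm: the cube is not intersected at this z (z outside [0, 10.5]); the cube at (9, 1.5) is present — its section is the full 12.5×14.5 rectangle; the cube at (-2.5, 11) (footprint 5×27) is included at this height; Combining (union): the 2 present regions are separate (no shared area or edge), so areas and boundary lengths simply add and each stays a separate island — 2 connected regions; (whole slice rotated 10° about Z — lengths, areas and connectivity unchanged). Overall, the cross-section has 2 separate islands. Island count = 2.

2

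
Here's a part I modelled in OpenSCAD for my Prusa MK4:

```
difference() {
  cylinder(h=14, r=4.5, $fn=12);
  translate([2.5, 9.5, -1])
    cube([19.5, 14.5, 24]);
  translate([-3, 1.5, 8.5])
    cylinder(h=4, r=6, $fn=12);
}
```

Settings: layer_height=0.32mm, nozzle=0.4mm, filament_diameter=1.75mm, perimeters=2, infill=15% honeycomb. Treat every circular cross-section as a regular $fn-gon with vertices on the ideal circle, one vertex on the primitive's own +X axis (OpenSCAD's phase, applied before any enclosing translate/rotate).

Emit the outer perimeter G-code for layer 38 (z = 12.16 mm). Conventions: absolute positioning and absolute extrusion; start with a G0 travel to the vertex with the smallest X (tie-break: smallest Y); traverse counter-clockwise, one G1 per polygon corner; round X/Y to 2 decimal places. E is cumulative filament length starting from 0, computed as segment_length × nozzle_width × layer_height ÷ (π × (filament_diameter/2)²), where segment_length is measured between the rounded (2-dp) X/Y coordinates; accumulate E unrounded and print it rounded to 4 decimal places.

At z = 12.16 mm: the cylinder: section is a regular 12-gon, circumradius r=4.5; the cube at (2.5, 9.5) (footprint 19.5×14.5) is included at this height; the r=6 cylinder at (-3, 1.5) gives a regular 12-gon of circumradius 6 (constant along its height); Subtracting the remaining from the first: starting from the r=4.5 cylinder, the 19.5×14.5 cube at (2.5, 9.5) misses the remaining region (no effect); the r=6 cylinder at (-3, 1.5) partially overlaps it — only the 47.07 mm² overlap (of its 108.00 mm²) is removed, clipping the outline — 1 connected region. The outline is a single polygon with 10 vertices. Extrusion per mm of travel: 0.4 × 0.32 / (π × 0.875²) = 0.053216. Accumulating E over each segment gives final E = 1.2288.

G0 X-1.50 Y-4.10 Z12.16
G1 X0.00 Y-4.50 E0.0826
G1 X2.25 Y-3.90 E0.2065
G1 X3.90 Y-2.25 E0.3307
G1 X4.50 Y0.00 E0.4546
G1 X3.90 Y2.25 E0.5786
G1 X2.40 Y3.75 E0.6914
G1 X3.00 Y1.50 E0.8154
G1 X2.20 Y-1.50 E0.9806
G1 X0.00 Y-3.70 E1.1462
G1 X-1.50 Y-4.10 E1.2288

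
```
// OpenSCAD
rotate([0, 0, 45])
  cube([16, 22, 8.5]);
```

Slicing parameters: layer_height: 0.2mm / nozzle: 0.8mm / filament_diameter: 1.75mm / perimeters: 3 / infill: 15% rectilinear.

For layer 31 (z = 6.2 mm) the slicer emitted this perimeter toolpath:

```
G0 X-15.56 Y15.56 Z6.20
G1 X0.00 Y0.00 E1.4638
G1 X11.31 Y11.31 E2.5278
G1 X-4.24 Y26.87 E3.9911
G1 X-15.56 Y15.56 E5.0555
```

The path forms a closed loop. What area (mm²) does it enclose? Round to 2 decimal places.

351.99 mm²

Apply the shoelace formula to the sequence of (X, Y) vertices; enclosed area = 351.99 mm².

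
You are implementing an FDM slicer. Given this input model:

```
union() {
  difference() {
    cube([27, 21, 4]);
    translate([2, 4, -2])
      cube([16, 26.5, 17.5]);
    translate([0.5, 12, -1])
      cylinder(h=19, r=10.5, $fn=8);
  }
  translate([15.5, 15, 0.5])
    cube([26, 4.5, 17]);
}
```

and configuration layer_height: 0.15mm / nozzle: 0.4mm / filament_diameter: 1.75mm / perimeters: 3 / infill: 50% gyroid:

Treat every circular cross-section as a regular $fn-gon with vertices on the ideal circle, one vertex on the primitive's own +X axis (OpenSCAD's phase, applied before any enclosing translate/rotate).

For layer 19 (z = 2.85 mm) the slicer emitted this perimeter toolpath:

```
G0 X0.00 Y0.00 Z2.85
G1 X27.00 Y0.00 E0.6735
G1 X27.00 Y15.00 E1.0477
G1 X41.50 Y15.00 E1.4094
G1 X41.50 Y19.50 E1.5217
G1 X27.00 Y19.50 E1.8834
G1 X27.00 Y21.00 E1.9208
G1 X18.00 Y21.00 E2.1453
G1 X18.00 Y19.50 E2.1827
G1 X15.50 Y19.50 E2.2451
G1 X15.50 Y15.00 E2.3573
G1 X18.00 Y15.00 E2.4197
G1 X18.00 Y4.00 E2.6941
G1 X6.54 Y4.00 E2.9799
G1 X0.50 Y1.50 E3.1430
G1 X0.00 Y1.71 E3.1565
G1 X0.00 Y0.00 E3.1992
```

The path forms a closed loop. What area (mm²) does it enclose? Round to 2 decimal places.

Apply the shoelace formula to the sequence of (X, Y) vertices; enclosed area = 328.75 mm².

328.75 mm²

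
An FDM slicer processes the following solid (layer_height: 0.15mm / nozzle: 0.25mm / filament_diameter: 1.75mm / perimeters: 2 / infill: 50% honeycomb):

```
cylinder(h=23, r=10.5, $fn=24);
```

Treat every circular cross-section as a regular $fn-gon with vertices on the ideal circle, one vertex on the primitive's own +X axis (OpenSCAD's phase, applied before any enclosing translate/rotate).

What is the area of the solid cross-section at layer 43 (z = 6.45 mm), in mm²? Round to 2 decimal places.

At z = 6.45 mm: the cylinder: section is a regular 24-gon, circumradius r=10.5 (area = (24/2)·10.500²·sin(360°/24) = 342.42 mm²). Overall, the cross-section is a single solid region. Net area = 342.42 mm².

342.42 mm²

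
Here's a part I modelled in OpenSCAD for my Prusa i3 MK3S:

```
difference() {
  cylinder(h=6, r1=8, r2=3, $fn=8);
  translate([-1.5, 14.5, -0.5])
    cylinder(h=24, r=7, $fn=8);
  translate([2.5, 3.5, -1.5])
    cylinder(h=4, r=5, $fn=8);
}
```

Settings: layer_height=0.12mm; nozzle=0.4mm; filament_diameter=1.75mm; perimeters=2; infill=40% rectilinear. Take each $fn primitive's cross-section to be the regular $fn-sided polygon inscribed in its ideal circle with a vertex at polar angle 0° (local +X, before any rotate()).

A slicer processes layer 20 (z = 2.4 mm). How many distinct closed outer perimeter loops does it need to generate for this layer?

1

At z = 2.4 mm: the cone: at t=0.400 of its height the radius interpolates to r₁+(r₂−r₁)t = 6.000, giving a regular 8-gon of that circumradius; the r=7 cylinder at (-1.5, 14.5) gives a regular 8-gon of circumradius 7 (constant along its height); the cylinder at (2.5, 3.5): section is a regular 8-gon, circumradius r=5; After the difference (first − rest): starting from the cone, the r=7 cylinder at (-1.5, 14.5) misses the remaining region (no effect); the r=5 cylinder at (2.5, 3.5) partially overlaps it — only the 41.52 mm² overlap (of its 70.71 mm²) is removed, clipping the outline — 1 connected region. The result has 1 disconnected region.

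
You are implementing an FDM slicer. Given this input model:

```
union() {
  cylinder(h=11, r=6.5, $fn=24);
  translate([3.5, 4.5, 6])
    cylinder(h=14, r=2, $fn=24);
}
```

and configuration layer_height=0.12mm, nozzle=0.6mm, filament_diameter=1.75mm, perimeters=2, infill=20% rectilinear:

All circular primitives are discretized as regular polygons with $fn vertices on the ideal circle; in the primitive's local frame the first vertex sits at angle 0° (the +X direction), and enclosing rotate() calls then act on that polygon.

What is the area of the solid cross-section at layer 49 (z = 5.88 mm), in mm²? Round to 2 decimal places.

At z = 5.88 mm: the cylinder: section is a regular 24-gon, circumradius r=6.5 (area = (24/2)·6.500²·sin(360°/24) = 131.22 mm²); the cylinder at (3.5, 4.5) is absent (z outside [6, 20]); Combining (union): only the r=6.5 cylinder is present, so the union is just that shape — area = 131.22 mm². Overall, the cross-section is a single solid region. Net area = 131.22 mm².

131.22 mm²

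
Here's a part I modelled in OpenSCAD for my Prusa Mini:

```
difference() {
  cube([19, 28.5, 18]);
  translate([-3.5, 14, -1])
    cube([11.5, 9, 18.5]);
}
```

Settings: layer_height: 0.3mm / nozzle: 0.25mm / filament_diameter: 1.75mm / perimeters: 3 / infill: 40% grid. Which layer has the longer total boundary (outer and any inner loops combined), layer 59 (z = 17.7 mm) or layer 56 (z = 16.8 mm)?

layer 56 (z = 16.8 mm)

Layer 59 (z = 17.7): the cube is present — its section is the full 19×28.5 rectangle (perimeter 95.00 mm); the cube at (-3.5, 14) does not reach this height (z outside [-1, 17.5]); Subtracting the remaining from the first: none of the subtracted shapes is present at this height, so the 19×28.5 cube is unchanged — boundary = 95.00 mm. So its perimeter = 95.00 mm. Layer 56 (z = 16.8): the cube (footprint 19×28.5) is included at this height (perimeter 95.00 mm); the cube at (-3.5, 14) (footprint 11.5×9) is included at this height (perimeter 41.00 mm); Subtracting the remaining from the first: starting from the 19×28.5 cube, the 11.5×9 cube at (-3.5, 14) partially overlaps it — only the 72.00 mm² overlap (of its 103.50 mm²) is removed, clipping the outline — boundary = 111.00 mm. So its perimeter = 111.00 mm. Layer 56 is larger (111.00 vs 95.00 mm).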